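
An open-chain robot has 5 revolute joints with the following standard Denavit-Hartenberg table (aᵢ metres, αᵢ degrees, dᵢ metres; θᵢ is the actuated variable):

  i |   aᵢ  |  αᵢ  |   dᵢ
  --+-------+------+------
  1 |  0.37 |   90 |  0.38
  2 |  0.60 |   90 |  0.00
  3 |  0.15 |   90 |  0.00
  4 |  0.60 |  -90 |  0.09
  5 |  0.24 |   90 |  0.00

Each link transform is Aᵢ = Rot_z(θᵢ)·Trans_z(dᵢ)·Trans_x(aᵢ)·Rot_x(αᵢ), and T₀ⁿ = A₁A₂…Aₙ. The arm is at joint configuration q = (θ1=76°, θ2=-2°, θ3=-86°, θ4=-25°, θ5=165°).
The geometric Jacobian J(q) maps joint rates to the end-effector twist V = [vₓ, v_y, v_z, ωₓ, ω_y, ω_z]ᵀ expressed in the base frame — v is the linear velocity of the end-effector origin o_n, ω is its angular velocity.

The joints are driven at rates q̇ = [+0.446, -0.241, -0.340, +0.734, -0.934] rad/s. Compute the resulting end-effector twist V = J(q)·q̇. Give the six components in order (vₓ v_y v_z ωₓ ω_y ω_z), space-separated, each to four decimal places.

-0.6044 0.0182 -0.3697 -0.0751 -0.7211 1.6583

o_n = [-0.2327, 1.0690, 0.5144]
J₁: ẑ×o_n = [-1.0690, -0.2327, 0.0000], ω = ẑ
J2: z=[0.9703, -0.2419, 0.0000] o=[0.0895, 0.3590, 0.3800] → [-0.0325, -0.1304, 0.6110, 0.9703, -0.2419, 0.0000]
J3: z=[-0.0084, -0.0339, -0.9994] o=[0.2346, 0.9408, 0.3591] → [0.1229, 0.4683, -0.0169, -0.0084, -0.0339, -0.9994]
J4: z=[-0.3089, -0.9505, 0.0348] o=[0.0919, 0.9872, 0.3587] → [-0.1508, 0.0368, -0.3339, -0.3089, -0.9505, 0.0348]
J5: z=[-0.4096, 0.0999, -0.9068] o=[-0.4509, 1.0782, 0.6139] → [-0.0183, -0.2386, -0.0180, -0.4096, 0.0999, -0.9068]
V = J·q̇ = [-0.6044, 0.0182, -0.3697, -0.0751, -0.7211, 1.6583]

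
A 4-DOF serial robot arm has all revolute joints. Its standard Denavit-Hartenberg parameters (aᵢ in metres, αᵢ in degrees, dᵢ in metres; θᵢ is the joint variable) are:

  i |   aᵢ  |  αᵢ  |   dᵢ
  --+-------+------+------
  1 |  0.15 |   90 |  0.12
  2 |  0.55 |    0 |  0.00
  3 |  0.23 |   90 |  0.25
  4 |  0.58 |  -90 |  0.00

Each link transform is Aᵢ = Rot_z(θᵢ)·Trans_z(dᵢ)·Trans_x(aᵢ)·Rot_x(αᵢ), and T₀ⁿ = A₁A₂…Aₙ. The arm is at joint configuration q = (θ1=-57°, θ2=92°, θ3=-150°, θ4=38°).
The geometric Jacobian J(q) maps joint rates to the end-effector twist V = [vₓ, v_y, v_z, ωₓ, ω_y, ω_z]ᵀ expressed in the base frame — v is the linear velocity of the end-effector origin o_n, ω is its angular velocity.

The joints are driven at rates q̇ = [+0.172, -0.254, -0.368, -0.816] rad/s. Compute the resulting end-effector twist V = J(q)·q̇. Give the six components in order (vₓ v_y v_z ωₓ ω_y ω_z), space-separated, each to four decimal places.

o_n = [-0.2396, -0.7457, 0.0870]
J₁: ẑ×o_n = [0.7457, -0.2396, 0.0000], ω = ẑ
J2: z=[-0.8387, -0.5446, 0.0000] o=[0.0817, -0.1258, 0.1200] → [0.0180, -0.0277, 0.3449, -0.8387, -0.5446, 0.0000]
J3: z=[-0.8387, -0.5446, 0.0000] o=[0.0712, -0.1097, 0.6697] → [0.3173, -0.4886, 0.3641, -0.8387, -0.5446, 0.0000]
J4: z=[-0.4619, 0.7112, -0.5299] o=[-0.0720, -0.3481, 0.4746] → [-0.4864, -0.0902, 0.3028, -0.4619, 0.7112, -0.5299]
V = J·q̇ = [0.4038, 0.2193, -0.4687, 0.8985, -0.2416, 0.6044]

0.4038 0.2193 -0.4687 0.8985 -0.2416 0.6044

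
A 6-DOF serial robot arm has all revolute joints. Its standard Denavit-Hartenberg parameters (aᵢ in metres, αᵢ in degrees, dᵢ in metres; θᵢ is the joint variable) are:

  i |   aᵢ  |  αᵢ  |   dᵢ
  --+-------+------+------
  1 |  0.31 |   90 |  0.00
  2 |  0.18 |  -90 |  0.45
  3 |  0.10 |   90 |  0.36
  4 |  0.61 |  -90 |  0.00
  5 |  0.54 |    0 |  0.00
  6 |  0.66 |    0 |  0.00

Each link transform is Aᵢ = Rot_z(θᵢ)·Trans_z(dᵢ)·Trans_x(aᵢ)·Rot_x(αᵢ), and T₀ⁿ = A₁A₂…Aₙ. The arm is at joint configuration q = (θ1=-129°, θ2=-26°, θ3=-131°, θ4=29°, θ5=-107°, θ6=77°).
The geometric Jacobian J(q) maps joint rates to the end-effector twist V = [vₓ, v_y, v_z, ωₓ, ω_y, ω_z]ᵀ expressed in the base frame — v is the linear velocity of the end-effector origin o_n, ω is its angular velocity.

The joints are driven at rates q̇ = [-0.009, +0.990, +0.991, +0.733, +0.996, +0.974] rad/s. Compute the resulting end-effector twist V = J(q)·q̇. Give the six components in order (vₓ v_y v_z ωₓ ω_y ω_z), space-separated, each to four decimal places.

-1.7010 1.7242 0.2623 -0.6257 -1.1091 2.3982

o_n = [-0.3044, 0.6504, 1.2570]
J₁: ẑ×o_n = [-0.6504, -0.3044, 0.0000], ω = ẑ
J2: z=[-0.7771, 0.6293, 0.0000] o=[-0.1951, -0.2409, 0.0000] → [0.7911, 0.9769, -0.6239, -0.7771, 0.6293, 0.0000]
J3: z=[-0.2759, -0.3407, 0.8988] o=[-0.6466, -0.0835, -0.0789] → [-1.1147, 0.6761, -0.0859, -0.2759, -0.3407, 0.8988]
J4: z=[0.9367, 0.1143, 0.3308] o=[-0.7675, -0.1128, 0.2734] → [-0.1401, -0.7682, 0.6620, 0.9367, 0.1143, 0.3308]
J5: z=[-0.1368, -0.7504, 0.6467] o=[-0.9640, 0.2844, 0.6927] → [-0.6602, 0.5038, 0.4449, -0.1368, -0.7504, 0.6467]
J6: z=[-0.1368, -0.7504, 0.6467] o=[-0.4294, 0.2406, 0.7550] → [-0.6417, 0.1495, 0.0377, -0.1368, -0.7504, 0.6467]
V = J·q̇ = [-1.7010, 1.7242, 0.2623, -0.6257, -1.1091, 2.3982]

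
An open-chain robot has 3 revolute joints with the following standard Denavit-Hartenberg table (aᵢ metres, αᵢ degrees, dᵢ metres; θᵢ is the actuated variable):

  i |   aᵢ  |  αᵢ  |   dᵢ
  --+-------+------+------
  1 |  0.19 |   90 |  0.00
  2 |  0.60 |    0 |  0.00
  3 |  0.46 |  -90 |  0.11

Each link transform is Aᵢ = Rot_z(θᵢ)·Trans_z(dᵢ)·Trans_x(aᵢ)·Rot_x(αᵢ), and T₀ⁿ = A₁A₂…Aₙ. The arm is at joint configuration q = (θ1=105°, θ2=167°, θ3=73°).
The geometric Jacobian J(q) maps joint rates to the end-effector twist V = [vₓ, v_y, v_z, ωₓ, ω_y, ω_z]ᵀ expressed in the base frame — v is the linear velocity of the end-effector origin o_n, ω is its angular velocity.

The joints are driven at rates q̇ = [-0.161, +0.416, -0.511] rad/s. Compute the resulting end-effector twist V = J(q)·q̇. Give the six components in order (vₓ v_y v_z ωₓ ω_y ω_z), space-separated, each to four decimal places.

o_n = [0.2679, -0.5749, -0.2634]
J₁: ẑ×o_n = [0.5749, 0.2679, -0.0000], ω = ẑ
J2: z=[0.9659, 0.2588, 0.0000] o=[-0.0492, 0.1835, 0.0000] → [-0.0682, 0.2544, -0.8146, 0.9659, 0.2588, 0.0000]
J3: z=[0.9659, 0.2588, 0.0000] o=[0.1021, -0.3812, 0.1350] → [-0.1031, 0.3848, -0.2300, 0.9659, 0.2588, 0.0000]
V = J·q̇ = [-0.0682, -0.1339, -0.2214, -0.0918, -0.0246, -0.1610]

-0.0682 -0.1339 -0.2214 -0.0918 -0.0246 -0.1610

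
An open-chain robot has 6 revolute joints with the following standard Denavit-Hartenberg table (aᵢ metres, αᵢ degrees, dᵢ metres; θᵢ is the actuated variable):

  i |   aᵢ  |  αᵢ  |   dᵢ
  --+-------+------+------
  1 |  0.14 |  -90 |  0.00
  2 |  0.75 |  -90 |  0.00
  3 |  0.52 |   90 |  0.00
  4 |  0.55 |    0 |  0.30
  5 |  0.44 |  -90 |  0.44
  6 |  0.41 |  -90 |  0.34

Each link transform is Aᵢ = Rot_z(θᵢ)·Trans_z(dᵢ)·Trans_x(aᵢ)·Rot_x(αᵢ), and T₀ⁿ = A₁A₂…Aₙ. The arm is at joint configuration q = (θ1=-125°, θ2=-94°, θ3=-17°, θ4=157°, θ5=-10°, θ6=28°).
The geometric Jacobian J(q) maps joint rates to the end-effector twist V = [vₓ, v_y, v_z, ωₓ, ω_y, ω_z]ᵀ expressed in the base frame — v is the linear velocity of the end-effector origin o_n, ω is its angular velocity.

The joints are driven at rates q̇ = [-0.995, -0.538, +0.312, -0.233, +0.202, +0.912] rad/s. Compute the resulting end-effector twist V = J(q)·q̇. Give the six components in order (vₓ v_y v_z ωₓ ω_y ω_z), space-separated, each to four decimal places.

o_n = [-0.0720, -0.5854, -0.1912]
J₁: ẑ×o_n = [0.5854, -0.0720, 0.0000], ω = ẑ
J2: z=[0.8192, -0.5736, 0.0000] o=[-0.0803, -0.1147, 0.0000] → [0.1097, 0.1566, -0.3808, 0.8192, -0.5736, 0.0000]
J3: z=[-0.5722, -0.8172, 0.0698] o=[-0.0503, -0.0718, 0.7482] → [0.8034, -0.5390, 0.2761, -0.5722, -0.8172, 0.0698]
J4: z=[0.7717, -0.5652, -0.2917] o=[0.0941, -0.1306, 1.2442] → [0.6787, 1.1561, -0.4448, 0.7717, -0.5652, -0.2917]
J5: z=[0.7717, -0.5652, -0.2917] o=[0.0621, -0.4186, 0.6888] → [0.4487, 0.7181, -0.2045, 0.7717, -0.5652, -0.2917]
J6: z=[0.3286, 0.7469, -0.5781] o=[0.1620, -0.8214, 0.2251] → [-0.1745, 0.2720, 0.2523, 0.3286, 0.7469, -0.5781]
V = J·q̇ = [-0.6175, -0.0570, 0.5834, -0.3435, 0.7523, -1.4914]

-0.6175 -0.0570 0.5834 -0.3435 0.7523 -1.4914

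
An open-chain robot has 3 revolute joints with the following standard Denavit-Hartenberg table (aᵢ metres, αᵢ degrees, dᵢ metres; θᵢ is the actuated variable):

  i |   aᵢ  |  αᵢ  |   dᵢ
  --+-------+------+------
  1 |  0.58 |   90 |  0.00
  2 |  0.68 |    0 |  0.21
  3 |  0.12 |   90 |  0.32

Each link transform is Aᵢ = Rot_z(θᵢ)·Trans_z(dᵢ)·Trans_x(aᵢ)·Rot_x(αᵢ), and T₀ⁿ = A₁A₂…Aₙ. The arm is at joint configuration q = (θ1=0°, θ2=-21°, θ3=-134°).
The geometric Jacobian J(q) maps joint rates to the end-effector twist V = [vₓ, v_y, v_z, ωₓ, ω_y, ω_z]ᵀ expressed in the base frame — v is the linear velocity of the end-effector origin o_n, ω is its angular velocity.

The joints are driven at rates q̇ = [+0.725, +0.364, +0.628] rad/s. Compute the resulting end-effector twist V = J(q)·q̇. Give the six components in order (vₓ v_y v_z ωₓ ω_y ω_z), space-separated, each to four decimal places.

0.5233 0.8019 0.1232 0.0000 -0.9920 0.7250

o_n = [1.1061, -0.5300, -0.2944]
J₁: ẑ×o_n = [0.5300, 1.1061, -0.0000], ω = ẑ
J2: z=[0.0000, -1.0000, 0.0000] o=[0.5800, 0.0000, 0.0000] → [0.2944, 0.0000, 0.5261, 0.0000, -1.0000, 0.0000]
J3: z=[0.0000, -1.0000, 0.0000] o=[1.2148, -0.2100, -0.2437] → [0.0507, -0.0000, -0.1088, 0.0000, -1.0000, 0.0000]
V = J·q̇ = [0.5233, 0.8019, 0.1232, 0.0000, -0.9920, 0.7250]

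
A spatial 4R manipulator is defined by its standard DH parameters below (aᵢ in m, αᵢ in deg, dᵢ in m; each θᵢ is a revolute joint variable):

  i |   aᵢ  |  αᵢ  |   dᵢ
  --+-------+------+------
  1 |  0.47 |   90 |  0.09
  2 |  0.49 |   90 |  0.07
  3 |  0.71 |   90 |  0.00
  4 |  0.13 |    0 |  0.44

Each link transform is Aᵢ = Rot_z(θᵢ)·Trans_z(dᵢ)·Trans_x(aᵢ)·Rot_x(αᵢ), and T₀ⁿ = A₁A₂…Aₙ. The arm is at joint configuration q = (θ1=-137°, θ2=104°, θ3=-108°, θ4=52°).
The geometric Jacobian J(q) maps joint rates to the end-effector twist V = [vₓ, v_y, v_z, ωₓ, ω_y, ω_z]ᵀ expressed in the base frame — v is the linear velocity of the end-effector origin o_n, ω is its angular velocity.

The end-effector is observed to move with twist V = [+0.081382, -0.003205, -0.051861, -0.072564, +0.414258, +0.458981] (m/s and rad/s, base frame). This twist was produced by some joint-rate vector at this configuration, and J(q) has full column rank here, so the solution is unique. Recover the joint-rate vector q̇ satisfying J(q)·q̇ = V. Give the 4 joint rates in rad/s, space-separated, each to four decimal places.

0.2290 0.4430 -0.1670 -0.2930

o_n = [-0.0750, -0.8157, -0.0527]
J₁: ẑ×o_n = [0.8157, -0.0750, 0.0000], ω = ẑ
J2: z=[-0.6820, 0.7314, 0.0000] o=[-0.3437, -0.3205, 0.0900] → [-0.1044, -0.0973, 0.1412, -0.6820, 0.7314, 0.0000]
J3: z=[-0.7096, -0.6617, 0.2419] o=[-0.3048, -0.1885, 0.5654] → [0.5608, -0.3831, 0.5971, -0.7096, -0.6617, 0.2419]
J4: z=[-0.3790, 0.0691, -0.9228] o=[0.1169, -0.7185, 0.3526] → [-0.1176, 0.0235, 0.0501, -0.3790, 0.0691, -0.9228]
q̇ = J⁺·V = [0.2290, 0.4430, -0.1670, -0.2930]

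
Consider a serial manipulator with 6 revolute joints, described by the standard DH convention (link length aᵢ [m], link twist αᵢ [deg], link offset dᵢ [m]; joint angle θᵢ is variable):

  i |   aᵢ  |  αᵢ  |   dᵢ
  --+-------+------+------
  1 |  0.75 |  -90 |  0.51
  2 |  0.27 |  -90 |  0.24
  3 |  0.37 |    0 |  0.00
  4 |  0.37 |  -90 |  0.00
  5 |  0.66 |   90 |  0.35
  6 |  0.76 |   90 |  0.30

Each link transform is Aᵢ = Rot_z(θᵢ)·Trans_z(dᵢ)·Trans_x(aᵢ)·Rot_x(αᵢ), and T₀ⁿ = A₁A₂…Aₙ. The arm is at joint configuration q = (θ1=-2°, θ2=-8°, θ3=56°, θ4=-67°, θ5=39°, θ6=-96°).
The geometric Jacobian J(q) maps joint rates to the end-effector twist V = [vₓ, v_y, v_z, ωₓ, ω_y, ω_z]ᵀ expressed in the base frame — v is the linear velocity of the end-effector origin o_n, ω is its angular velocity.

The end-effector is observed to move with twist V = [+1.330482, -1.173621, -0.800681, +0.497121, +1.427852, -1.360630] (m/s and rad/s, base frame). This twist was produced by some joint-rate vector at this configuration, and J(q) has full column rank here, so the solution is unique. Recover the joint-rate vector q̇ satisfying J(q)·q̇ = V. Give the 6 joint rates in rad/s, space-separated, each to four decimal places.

-0.5730 0.5850 -0.6270 0.8630 -0.7800 0.7800

o_n = [2.1260, 0.4504, 0.8345]
J₁: ẑ×o_n = [-0.4504, 2.1260, 0.0000], ω = ẑ
J2: z=[0.0349, 0.9994, 0.0000] o=[0.7495, -0.0262, 0.5100] → [0.3243, -0.0113, -1.3589, 0.0349, 0.9994, 0.0000]
J3: z=[0.1391, -0.0049, -0.9903] o=[1.0251, 0.2043, 0.5476] → [0.2423, -1.1300, 0.0396, 0.1391, -0.0049, -0.9903]
J4: z=[0.1391, -0.0049, -0.9903] o=[1.2192, -0.1094, 0.5764] → [0.5531, -0.9339, 0.0823, 0.1391, -0.0049, -0.9903]
J5: z=[0.1546, -0.9876, 0.0266] o=[1.5811, -0.0514, 0.6269] → [-0.2183, -0.0176, 0.6157, 0.1546, -0.9876, 0.0266]
J6: z=[0.7237, 0.0949, -0.6836] o=[2.0791, -0.3146, 1.1176] → [0.4961, 0.1729, 0.5492, 0.7237, 0.0949, -0.6836]
q̇ = J⁺·V = [-0.5730, 0.5850, -0.6270, 0.8630, -0.7800, 0.7800]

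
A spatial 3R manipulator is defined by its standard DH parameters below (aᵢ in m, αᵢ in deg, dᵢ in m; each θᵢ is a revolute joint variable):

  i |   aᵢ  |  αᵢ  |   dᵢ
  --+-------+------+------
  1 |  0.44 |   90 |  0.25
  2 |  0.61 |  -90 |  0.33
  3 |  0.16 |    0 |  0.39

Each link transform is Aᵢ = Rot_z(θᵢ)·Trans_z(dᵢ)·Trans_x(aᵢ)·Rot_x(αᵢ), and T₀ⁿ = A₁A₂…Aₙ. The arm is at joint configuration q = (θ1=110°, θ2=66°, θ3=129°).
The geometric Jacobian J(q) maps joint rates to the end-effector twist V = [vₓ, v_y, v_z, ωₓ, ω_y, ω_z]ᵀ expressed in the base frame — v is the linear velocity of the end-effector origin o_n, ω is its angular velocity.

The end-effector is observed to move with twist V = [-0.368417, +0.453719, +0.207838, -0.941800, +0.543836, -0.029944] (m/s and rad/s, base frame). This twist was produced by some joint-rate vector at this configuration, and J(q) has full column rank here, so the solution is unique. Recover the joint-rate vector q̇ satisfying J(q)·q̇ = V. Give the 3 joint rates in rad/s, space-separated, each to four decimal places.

0.3410 -0.6990 -0.9120

o_n = [0.0938, 0.3437, 0.8739]
J₁: ẑ×o_n = [-0.3437, 0.0938, 0.0000], ω = ẑ
J2: z=[0.9397, 0.3420, 0.0000] o=[-0.1505, 0.4135, 0.2500] → [0.2134, -0.5863, -0.1491, 0.9397, 0.3420, 0.0000]
J3: z=[0.3125, -0.8585, 0.4067] o=[0.0748, 0.7595, 0.8073] → [0.1119, -0.0131, -0.1136, 0.3125, -0.8585, 0.4067]
q̇ = J⁺·V = [0.3410, -0.6990, -0.9120]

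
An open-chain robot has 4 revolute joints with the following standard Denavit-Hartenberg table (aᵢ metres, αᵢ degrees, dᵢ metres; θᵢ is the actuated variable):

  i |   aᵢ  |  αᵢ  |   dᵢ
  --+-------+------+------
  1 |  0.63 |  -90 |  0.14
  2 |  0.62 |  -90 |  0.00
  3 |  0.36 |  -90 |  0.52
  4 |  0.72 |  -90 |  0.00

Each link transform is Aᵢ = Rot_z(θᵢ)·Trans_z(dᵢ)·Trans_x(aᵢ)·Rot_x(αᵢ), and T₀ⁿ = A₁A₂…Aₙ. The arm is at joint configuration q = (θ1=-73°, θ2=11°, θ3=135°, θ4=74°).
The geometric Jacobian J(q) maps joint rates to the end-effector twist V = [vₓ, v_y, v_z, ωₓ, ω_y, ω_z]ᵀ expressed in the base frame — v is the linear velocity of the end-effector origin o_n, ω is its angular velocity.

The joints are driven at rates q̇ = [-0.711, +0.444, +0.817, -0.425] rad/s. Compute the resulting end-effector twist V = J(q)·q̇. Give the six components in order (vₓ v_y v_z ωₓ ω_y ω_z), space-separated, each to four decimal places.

-0.7140 0.5783 -0.0942 0.1779 -0.0911 -1.5703

o_n = [-0.1192, -0.9607, 0.2660]
J₁: ẑ×o_n = [0.9607, -0.1192, 0.0000], ω = ẑ
J2: z=[0.9563, 0.2924, 0.0000] o=[0.1842, -0.6025, 0.1400] → [0.0368, -0.1205, -0.2538, 0.9563, 0.2924, 0.0000]
J3: z=[-0.0558, 0.1825, -0.9816] o=[0.3621, -1.1845, 0.0217] → [0.2643, 0.4862, 0.0753, -0.0558, 0.1825, -0.9816]
J4: z=[0.4733, 0.8705, 0.1349] o=[0.0166, -0.9251, -0.4402] → [0.6195, -0.3525, 0.1014, 0.4733, 0.8705, 0.1349]
V = J·q̇ = [-0.7140, 0.5783, -0.0942, 0.1779, -0.0911, -1.5703]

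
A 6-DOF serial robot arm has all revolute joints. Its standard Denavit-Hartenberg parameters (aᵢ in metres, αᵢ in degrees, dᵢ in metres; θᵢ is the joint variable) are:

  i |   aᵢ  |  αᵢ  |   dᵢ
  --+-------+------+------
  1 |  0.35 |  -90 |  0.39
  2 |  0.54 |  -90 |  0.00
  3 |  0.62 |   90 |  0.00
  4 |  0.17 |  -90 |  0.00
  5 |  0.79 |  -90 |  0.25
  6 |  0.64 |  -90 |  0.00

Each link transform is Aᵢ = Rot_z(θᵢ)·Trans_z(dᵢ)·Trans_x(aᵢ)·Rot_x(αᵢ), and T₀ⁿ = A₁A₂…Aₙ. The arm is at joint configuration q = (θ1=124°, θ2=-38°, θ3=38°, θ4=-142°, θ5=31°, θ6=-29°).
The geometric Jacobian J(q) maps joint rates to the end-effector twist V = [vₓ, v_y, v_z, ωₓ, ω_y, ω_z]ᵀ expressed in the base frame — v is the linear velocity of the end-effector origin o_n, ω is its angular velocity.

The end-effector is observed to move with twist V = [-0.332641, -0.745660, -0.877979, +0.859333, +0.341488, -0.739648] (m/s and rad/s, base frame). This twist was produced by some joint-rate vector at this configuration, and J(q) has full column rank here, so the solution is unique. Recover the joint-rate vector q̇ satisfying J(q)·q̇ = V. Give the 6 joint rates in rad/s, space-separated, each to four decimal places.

-0.2480 0.0350 0.0370 -0.5030 -0.0470 0.6050

o_n = [0.6292, -0.0420, 1.4115]
J₁: ẑ×o_n = [0.0420, 0.6292, -0.0000], ω = ẑ
J2: z=[-0.8290, -0.5592, 0.0000] o=[-0.1957, 0.2902, 0.3900] → [-0.5712, 0.8468, 0.7367, -0.8290, -0.5592, 0.0000]
J3: z=[-0.3443, 0.5104, -0.7880] o=[-0.4337, 0.6429, 0.7225] → [-0.1881, -0.6003, -0.3067, -0.3443, 0.5104, -0.7880]
J4: z=[-0.9246, -0.0384, 0.3790] o=[-0.3325, 1.1756, 1.0232] → [0.4466, 0.7235, 1.1627, -0.9246, -0.0384, 0.3790]
J5: z=[0.3717, 0.1267, 0.9196] o=[-0.3183, 1.0071, 1.0407] → [1.0117, 0.7335, -0.5100, 0.3717, 0.1267, 0.9196]
J6: z=[0.7496, 0.5435, -0.3779] o=[0.2073, 0.3832, 1.1861] → [-0.0382, -0.3284, -0.5480, 0.7496, 0.5435, -0.3779]
q̇ = J⁺·V = [-0.2480, 0.0350, 0.0370, -0.5030, -0.0470, 0.6050]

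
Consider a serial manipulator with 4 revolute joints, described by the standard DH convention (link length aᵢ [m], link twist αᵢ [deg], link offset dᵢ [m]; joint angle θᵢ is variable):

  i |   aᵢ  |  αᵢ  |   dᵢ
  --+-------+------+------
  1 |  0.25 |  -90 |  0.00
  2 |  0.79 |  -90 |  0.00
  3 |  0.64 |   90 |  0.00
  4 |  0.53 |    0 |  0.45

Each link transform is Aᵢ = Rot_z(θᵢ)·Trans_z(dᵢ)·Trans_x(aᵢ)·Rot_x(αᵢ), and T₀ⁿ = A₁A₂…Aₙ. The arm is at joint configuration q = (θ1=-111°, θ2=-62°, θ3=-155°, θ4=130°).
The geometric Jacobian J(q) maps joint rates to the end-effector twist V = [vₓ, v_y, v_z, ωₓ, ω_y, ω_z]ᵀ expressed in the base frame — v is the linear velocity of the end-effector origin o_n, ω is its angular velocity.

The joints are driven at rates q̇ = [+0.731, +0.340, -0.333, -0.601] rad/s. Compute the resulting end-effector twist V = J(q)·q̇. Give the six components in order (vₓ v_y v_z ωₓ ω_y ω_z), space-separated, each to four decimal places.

o_n = [-0.5360, -0.6112, 0.0995]
J₁: ẑ×o_n = [0.6112, -0.5360, 0.0000], ω = ẑ
J2: z=[0.9336, -0.3584, 0.0000] o=[-0.0896, -0.2334, 0.0000] → [-0.0357, -0.0929, -0.5127, 0.9336, -0.3584, 0.0000]
J3: z=[-0.3164, -0.8243, -0.4695] o=[-0.2225, -0.5796, 0.6975] → [0.4781, -0.0421, -0.2484, -0.3164, -0.8243, -0.4695]
J4: z=[-0.7750, 0.5100, -0.3731] o=[0.1276, -0.4223, 0.1854] → [-0.1143, 0.1810, 0.4848, -0.7750, 0.5100, -0.3731]
V = J·q̇ = [0.3442, -0.5182, -0.3830, 0.8886, -0.1539, 1.1116]

0.3442 -0.5182 -0.3830 0.8886 -0.1539 1.1116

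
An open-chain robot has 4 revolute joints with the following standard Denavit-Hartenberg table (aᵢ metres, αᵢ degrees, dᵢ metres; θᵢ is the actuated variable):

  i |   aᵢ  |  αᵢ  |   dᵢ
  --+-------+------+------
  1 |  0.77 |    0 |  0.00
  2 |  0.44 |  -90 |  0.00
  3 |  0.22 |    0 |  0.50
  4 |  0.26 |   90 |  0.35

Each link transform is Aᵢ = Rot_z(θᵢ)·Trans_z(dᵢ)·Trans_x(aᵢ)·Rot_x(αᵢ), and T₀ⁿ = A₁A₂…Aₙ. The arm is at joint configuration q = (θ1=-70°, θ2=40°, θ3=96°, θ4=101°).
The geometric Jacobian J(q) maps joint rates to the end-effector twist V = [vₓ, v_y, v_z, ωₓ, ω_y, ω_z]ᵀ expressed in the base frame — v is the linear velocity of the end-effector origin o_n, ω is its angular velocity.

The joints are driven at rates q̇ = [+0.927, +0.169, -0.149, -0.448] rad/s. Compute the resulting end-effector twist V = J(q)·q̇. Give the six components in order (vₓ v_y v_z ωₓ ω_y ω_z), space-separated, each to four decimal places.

-0.0549 0.8761 -0.1519 -0.2985 -0.5170 1.0960

o_n = [0.8342, -0.0716, -0.1428]
J₁: ẑ×o_n = [0.0716, 0.8342, -0.0000], ω = ẑ
J2: z=[0.0000, 0.0000, 1.0000] o=[0.2634, -0.7236, 0.0000] → [-0.6519, 0.5708, 0.0000, 0.0000, 0.0000, 1.0000]
J3: z=[0.5000, 0.8660, 0.0000] o=[0.6444, -0.9436, 0.0000] → [-0.1236, 0.0714, 0.2716, 0.5000, 0.8660, 0.0000]
J4: z=[0.5000, 0.8660, 0.0000] o=[0.8745, -0.4991, -0.2188] → [0.0658, -0.0380, 0.2486, 0.5000, 0.8660, 0.0000]
V = J·q̇ = [-0.0549, 0.8761, -0.1519, -0.2985, -0.5170, 1.0960]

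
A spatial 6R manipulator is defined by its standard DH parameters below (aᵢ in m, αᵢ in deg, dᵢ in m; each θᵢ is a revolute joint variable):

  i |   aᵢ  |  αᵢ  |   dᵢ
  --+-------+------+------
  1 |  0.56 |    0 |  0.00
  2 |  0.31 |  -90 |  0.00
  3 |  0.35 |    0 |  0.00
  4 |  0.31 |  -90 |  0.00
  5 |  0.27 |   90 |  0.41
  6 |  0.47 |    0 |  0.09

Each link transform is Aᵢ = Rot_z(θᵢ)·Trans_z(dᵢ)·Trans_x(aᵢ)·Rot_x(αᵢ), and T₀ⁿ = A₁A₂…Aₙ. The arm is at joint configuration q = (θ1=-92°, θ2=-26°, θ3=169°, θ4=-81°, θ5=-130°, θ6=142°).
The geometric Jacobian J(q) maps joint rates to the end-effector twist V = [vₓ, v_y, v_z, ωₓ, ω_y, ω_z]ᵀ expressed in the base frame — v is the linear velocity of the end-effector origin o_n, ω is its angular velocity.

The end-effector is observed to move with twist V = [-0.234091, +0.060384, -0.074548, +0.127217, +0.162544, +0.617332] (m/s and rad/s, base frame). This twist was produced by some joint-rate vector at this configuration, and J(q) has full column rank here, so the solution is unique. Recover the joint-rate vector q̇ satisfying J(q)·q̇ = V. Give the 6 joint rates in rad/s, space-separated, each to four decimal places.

0.2700 0.1720 -0.5530 0.7420 0.1970 0.2380

o_n = [0.2004, 0.1409, -0.3966]
J₁: ẑ×o_n = [-0.1409, 0.2004, 0.0000], ω = ẑ
J2: z=[0.0000, 0.0000, 1.0000] o=[-0.0195, -0.5597, 0.0000] → [-0.7006, 0.2199, 0.0000, 0.0000, 0.0000, 1.0000]
J3: z=[0.8829, -0.4695, 0.0000] o=[-0.1651, -0.8334, 0.0000] → [0.1862, 0.3502, 1.0318, 0.8829, -0.4695, 0.0000]
J4: z=[0.8829, -0.4695, 0.0000] o=[-0.0038, -0.5300, -0.0668] → [0.1548, 0.2912, 0.6883, 0.8829, -0.4695, 0.0000]
J5: z=[0.4692, 0.8824, -0.0349] o=[-0.0089, -0.5396, -0.3766] → [0.0061, 0.0021, 0.1347, 0.4692, 0.8824, -0.0349]
J6: z=[-0.5550, 0.3254, 0.7656] o=[0.3690, -0.2695, -0.2175] → [-0.3725, -0.2285, -0.1730, -0.5550, 0.3254, 0.7656]
q̇ = J⁺·V = [0.2700, 0.1720, -0.5530, 0.7420, 0.1970, 0.2380]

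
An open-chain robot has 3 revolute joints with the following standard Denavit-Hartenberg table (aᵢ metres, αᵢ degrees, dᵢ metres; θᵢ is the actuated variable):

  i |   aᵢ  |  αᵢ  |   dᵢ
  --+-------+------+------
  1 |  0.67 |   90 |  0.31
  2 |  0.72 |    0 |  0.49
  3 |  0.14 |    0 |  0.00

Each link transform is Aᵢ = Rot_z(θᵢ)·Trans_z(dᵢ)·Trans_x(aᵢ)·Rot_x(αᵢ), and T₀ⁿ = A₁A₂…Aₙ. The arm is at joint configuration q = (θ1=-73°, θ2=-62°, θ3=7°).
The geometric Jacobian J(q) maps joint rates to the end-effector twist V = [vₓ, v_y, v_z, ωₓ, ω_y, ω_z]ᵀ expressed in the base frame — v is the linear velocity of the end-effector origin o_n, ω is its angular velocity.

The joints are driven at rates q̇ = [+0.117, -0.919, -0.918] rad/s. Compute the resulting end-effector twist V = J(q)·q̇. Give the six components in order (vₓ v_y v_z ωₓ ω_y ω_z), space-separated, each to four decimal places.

-0.0939 0.7426 -0.4582 1.7567 0.5371 0.1170

o_n = [-0.1504, -1.1840, -0.4404]
J₁: ẑ×o_n = [1.1840, -0.1504, 0.0000], ω = ẑ
J2: z=[-0.9563, -0.2924, 0.0000] o=[0.1959, -0.6407, 0.3100] → [0.2194, -0.7176, 0.4183, -0.9563, -0.2924, 0.0000]
J3: z=[-0.9563, -0.2924, 0.0000] o=[-0.1739, -1.1072, -0.3257] → [0.0335, -0.1097, 0.0803, -0.9563, -0.2924, 0.0000]
V = J·q̇ = [-0.0939, 0.7426, -0.4582, 1.7567, 0.5371, 0.1170]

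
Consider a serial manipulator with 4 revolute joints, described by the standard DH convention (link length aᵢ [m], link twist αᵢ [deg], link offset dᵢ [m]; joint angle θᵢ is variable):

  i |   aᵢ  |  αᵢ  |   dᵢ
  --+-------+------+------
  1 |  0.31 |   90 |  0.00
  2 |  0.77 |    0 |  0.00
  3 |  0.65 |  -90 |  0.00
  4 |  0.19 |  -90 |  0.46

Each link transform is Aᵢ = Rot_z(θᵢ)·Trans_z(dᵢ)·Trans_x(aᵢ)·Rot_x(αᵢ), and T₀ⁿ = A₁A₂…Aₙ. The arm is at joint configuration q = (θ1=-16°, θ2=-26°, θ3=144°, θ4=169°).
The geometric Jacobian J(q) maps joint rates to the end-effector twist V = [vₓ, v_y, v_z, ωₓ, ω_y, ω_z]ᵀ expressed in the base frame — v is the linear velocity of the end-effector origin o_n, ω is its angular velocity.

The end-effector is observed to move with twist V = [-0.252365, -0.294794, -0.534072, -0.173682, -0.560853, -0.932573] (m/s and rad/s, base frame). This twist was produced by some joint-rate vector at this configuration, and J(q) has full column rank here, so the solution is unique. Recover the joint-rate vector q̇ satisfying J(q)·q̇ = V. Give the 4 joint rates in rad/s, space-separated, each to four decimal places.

o_n = [0.3737, -0.0694, -0.1443]
J₁: ẑ×o_n = [0.0694, 0.3737, -0.0000], ω = ẑ
J2: z=[-0.2756, -0.9613, 0.0000] o=[0.2980, -0.0854, 0.0000] → [0.1387, -0.0398, 0.0683, -0.2756, -0.9613, 0.0000]
J3: z=[-0.2756, -0.9613, 0.0000] o=[0.9633, -0.2762, -0.3375] → [-0.1858, 0.0533, -0.6238, -0.2756, -0.9613, 0.0000]
J4: z=[-0.8487, 0.2434, -0.4695] o=[0.6699, -0.1921, 0.2364] → [-0.0350, -0.1840, -0.0320, -0.8487, 0.2434, -0.4695]
q̇ = J⁺·V = [-0.9260, -0.2420, 0.8290, 0.0140]

-0.9260 -0.2420 0.8290 0.0140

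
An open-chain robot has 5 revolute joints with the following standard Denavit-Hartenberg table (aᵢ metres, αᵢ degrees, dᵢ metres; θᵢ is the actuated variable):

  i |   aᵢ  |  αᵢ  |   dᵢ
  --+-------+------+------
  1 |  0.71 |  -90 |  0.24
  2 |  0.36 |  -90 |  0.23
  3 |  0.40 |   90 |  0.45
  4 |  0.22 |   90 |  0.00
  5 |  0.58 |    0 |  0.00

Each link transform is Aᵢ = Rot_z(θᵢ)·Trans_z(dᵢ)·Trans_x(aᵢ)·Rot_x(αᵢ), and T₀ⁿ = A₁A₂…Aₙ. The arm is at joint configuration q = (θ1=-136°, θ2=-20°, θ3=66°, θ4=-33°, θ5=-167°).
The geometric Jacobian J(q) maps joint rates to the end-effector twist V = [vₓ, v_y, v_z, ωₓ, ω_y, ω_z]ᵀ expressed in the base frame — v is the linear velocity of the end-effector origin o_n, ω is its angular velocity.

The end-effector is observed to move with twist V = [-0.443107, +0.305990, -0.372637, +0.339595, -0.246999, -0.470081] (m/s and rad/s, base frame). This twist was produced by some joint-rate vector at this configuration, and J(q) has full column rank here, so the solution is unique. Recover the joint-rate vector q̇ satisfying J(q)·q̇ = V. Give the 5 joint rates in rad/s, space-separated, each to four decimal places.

-0.5730 0.8850 -0.7640 -0.2220 -0.7660

o_n = [-0.8081, -0.8860, -0.2618]
J₁: ẑ×o_n = [0.8860, -0.8081, 0.0000], ω = ẑ
J2: z=[0.6947, -0.7193, 0.0000] o=[-0.5107, -0.4932, 0.2400] → [0.3609, 0.3486, -0.4867, 0.6947, -0.7193, 0.0000]
J3: z=[-0.2460, -0.2376, -0.9397] o=[-0.5943, -0.8937, 0.3631] → [0.1557, 0.0472, -0.0527, -0.2460, -0.2376, -0.9397]
J4: z=[-0.3350, -0.8889, 0.3125] o=[-1.0688, -0.8439, -0.0041] → [0.2422, -0.0048, 0.2458, -0.3350, -0.8889, 0.3125]
J5: z=[0.7017, -0.0140, 0.7123] o=[-1.2072, -0.7432, 0.1342] → [0.1073, 0.5621, -0.0946, 0.7017, -0.0140, 0.7123]
q̇ = J⁺·V = [-0.5730, 0.8850, -0.7640, -0.2220, -0.7660]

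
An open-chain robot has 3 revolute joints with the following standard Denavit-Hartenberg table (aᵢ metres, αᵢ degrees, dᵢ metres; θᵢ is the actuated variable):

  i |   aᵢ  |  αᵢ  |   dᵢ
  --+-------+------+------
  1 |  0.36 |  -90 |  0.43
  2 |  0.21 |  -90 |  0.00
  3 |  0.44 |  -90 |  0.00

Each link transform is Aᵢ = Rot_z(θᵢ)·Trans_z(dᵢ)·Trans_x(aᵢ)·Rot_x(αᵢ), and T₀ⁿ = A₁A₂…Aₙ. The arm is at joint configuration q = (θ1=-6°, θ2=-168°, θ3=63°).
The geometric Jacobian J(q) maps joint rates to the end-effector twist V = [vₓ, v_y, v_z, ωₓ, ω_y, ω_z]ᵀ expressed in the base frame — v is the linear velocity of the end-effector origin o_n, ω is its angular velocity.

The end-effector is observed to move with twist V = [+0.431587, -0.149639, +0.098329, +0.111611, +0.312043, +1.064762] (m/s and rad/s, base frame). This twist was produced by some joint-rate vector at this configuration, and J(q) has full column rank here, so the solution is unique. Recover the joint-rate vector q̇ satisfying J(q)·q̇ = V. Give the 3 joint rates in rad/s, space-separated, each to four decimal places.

o_n = [-0.0816, -0.3856, 0.5152]
J₁: ẑ×o_n = [0.3856, -0.0816, 0.0000], ω = ẑ
J2: z=[0.1045, 0.9945, 0.0000] o=[0.3580, -0.0376, 0.4300] → [0.0847, -0.0089, 0.4008, 0.1045, 0.9945, 0.0000]
J3: z=[0.2068, -0.0217, 0.9781] o=[0.1537, -0.0162, 0.4737] → [0.3605, -0.2387, -0.0815, 0.2068, -0.0217, 0.9781]
q̇ = J⁺·V = [0.6960, 0.3220, 0.3770]

0.6960 0.3220 0.3770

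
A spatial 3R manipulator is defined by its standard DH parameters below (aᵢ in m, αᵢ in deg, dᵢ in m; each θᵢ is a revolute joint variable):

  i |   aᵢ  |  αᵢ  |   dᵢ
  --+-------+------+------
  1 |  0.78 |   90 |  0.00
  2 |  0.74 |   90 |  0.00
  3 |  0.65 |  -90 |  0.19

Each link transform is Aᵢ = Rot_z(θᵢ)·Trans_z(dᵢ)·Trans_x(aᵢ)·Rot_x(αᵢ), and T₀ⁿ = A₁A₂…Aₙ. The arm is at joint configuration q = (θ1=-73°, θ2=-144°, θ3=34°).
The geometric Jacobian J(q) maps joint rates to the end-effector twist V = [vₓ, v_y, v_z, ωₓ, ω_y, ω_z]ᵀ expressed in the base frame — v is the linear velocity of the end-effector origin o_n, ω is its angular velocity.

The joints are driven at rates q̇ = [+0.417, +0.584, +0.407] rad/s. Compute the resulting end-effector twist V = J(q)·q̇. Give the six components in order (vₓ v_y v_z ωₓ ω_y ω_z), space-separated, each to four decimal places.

o_n = [-0.4547, 0.2440, -0.5980]
J₁: ẑ×o_n = [-0.2440, -0.4547, 0.0000], ω = ẑ
J2: z=[-0.9563, -0.2924, 0.0000] o=[0.2280, -0.7459, 0.0000] → [0.1748, -0.5719, -1.1463, -0.9563, -0.2924, 0.0000]
J3: z=[-0.1719, 0.5621, 0.8090] o=[0.0530, -0.1734, -0.4350] → [-0.4294, -0.4388, 0.2136, -0.1719, 0.5621, 0.8090]
V = J·q̇ = [-0.1744, -0.7021, -0.5825, -0.6284, 0.0580, 0.7463]

-0.1744 -0.7021 -0.5825 -0.6284 0.0580 0.7463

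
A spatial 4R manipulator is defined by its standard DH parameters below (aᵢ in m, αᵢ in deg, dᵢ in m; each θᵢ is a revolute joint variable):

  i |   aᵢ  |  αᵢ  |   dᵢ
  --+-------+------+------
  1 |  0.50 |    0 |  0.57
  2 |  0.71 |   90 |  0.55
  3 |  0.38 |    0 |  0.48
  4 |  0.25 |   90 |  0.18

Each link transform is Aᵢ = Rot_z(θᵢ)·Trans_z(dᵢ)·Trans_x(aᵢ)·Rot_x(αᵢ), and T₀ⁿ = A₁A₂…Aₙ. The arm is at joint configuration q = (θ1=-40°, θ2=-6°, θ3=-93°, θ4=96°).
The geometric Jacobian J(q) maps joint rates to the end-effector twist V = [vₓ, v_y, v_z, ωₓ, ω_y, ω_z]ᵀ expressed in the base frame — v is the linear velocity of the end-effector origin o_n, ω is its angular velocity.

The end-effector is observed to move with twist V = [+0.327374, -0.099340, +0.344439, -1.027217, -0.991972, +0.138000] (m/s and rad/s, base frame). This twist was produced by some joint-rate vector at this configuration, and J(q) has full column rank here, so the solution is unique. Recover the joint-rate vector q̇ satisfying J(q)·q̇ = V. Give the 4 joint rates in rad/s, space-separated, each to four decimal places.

0.0740 0.0640 0.6070 0.8210

o_n = [0.5611, -1.4559, 0.7536]
J₁: ẑ×o_n = [1.4559, 0.5611, -0.0000], ω = ẑ
J2: z=[0.0000, 0.0000, 1.0000] o=[0.3830, -0.3214, 0.5700] → [1.1345, 0.1781, -0.0000, 0.0000, 0.0000, 1.0000]
J3: z=[-0.7193, -0.6947, 0.0000] o=[0.8762, -0.8321, 1.1200] → [0.2545, -0.2636, 0.2298, -0.7193, -0.6947, 0.0000]
J4: z=[-0.7193, -0.6947, 0.0000] o=[0.5171, -1.1513, 0.7405] → [-0.0091, 0.0094, 0.2497, -0.7193, -0.6947, 0.0000]
q̇ = J⁺·V = [0.0740, 0.0640, 0.6070, 0.8210]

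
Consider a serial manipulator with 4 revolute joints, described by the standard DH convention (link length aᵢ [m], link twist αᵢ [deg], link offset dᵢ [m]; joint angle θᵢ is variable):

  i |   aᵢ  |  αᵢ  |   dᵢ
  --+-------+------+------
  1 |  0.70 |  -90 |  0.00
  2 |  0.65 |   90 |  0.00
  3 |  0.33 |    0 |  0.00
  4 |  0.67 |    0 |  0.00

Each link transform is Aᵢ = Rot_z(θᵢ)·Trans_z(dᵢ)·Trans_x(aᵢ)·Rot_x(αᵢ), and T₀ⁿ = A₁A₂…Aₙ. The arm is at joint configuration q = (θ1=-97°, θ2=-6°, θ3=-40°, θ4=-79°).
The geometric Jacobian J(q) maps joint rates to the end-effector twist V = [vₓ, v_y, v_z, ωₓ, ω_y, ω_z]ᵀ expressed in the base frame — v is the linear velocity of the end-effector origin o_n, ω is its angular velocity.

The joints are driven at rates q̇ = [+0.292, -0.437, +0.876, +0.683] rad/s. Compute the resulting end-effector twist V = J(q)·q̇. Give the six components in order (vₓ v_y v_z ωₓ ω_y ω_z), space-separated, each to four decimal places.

-0.0718 -1.3010 0.3661 -0.4139 0.2150 1.8425

o_n = [-0.9475, -1.1680, 0.0604]
J₁: ẑ×o_n = [1.1680, -0.9475, 0.0000], ω = ẑ
J2: z=[0.9925, -0.1219, 0.0000] o=[-0.0853, -0.6948, 0.0000] → [-0.0074, -0.0600, -0.5748, 0.9925, -0.1219, 0.0000]
J3: z=[0.0127, 0.1037, 0.9945] o=[-0.1641, -1.3364, 0.0679] → [-0.1682, -0.7790, 0.0834, 0.0127, 0.1037, 0.9945]
J4: z=[0.0127, 0.1037, 0.9945] o=[-0.4053, -1.5601, 0.0944] → [-0.3934, -0.5389, 0.0613, 0.0127, 0.1037, 0.9945]
V = J·q̇ = [-0.0718, -1.3010, 0.3661, -0.4139, 0.2150, 1.8425]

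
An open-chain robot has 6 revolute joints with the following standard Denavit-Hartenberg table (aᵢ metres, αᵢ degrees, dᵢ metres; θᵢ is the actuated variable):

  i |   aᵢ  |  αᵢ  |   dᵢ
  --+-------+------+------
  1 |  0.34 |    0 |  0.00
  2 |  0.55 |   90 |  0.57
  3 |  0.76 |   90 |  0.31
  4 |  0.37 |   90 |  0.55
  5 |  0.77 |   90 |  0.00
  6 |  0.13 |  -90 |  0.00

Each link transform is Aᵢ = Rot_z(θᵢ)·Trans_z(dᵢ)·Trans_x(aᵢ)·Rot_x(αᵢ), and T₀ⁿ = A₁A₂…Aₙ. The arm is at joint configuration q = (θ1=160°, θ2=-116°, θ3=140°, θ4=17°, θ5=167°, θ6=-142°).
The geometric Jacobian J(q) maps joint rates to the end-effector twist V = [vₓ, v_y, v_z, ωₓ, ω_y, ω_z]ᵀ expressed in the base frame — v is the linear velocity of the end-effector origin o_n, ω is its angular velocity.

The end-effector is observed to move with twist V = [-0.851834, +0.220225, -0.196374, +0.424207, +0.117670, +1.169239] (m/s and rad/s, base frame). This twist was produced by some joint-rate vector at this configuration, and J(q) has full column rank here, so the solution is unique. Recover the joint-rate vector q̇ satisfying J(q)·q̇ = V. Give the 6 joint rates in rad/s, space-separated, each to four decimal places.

o_n = [0.3533, 0.3427, 1.4074]
J₁: ẑ×o_n = [-0.3427, 0.3533, 0.0000], ω = ẑ
J2: z=[0.0000, 0.0000, 1.0000] o=[-0.3195, 0.1163, 0.0000] → [-0.2264, 0.6728, 0.0000, 0.0000, 0.0000, 1.0000]
J3: z=[0.6947, -0.7193, 0.0000] o=[0.0761, 0.4983, 0.5700] → [-0.6024, -0.5817, 0.0912, 0.6947, -0.7193, 0.0000]
J4: z=[0.4624, 0.4465, 0.7660] o=[-0.1273, -0.1291, 1.0585] → [-0.2056, 0.2069, 0.0035, 0.4624, 0.4465, 0.7660]
J5: z=[-0.8254, 0.5323, 0.1879] o=[0.0072, -0.1496, 1.7073] → [-0.2521, -0.1824, -0.5906, -0.8254, 0.5323, 0.1879]
J6: z=[0.3777, 0.2733, 0.8847] o=[0.3302, 0.4673, 1.3788] → [0.1181, 0.0096, -0.0534, 0.3777, 0.2733, 0.8847]
q̇ = J⁺·V = [-0.3300, 0.9190, 0.6760, 0.9660, 0.4680, -0.2800]

-0.3300 0.9190 0.6760 0.9660 0.4680 -0.2800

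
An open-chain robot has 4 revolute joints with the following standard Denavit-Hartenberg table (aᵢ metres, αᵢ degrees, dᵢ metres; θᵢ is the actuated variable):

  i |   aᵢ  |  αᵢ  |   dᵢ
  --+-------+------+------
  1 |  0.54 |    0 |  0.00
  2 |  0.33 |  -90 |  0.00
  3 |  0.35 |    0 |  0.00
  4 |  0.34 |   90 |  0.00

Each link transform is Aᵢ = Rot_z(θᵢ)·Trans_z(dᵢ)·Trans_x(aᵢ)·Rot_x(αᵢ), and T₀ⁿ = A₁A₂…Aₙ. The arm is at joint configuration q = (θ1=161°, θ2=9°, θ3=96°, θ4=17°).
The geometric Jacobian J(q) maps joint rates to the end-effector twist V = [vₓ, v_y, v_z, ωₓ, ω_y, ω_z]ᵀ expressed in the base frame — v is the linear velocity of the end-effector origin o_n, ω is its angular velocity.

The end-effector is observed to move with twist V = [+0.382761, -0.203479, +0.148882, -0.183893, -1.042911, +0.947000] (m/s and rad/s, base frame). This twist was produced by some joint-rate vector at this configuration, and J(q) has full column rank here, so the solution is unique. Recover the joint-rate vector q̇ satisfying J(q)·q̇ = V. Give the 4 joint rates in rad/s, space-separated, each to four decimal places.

-0.0340 0.9810 0.2240 0.8350

o_n = [-0.6687, 0.2037, -0.6611]
J₁: ẑ×o_n = [-0.2037, -0.6687, 0.0000], ω = ẑ
J2: z=[0.0000, 0.0000, 1.0000] o=[-0.5106, 0.1758, 0.0000] → [-0.0279, -0.1581, 0.0000, 0.0000, 0.0000, 1.0000]
J3: z=[-0.1736, -0.9848, 0.0000] o=[-0.8356, 0.2331, 0.0000] → [0.6510, -0.1148, 0.1694, -0.1736, -0.9848, 0.0000]
J4: z=[-0.1736, -0.9848, 0.0000] o=[-0.7995, 0.2268, -0.3481] → [0.3082, -0.0543, 0.1328, -0.1736, -0.9848, 0.0000]
q̇ = J⁺·V = [-0.0340, 0.9810, 0.2240, 0.8350]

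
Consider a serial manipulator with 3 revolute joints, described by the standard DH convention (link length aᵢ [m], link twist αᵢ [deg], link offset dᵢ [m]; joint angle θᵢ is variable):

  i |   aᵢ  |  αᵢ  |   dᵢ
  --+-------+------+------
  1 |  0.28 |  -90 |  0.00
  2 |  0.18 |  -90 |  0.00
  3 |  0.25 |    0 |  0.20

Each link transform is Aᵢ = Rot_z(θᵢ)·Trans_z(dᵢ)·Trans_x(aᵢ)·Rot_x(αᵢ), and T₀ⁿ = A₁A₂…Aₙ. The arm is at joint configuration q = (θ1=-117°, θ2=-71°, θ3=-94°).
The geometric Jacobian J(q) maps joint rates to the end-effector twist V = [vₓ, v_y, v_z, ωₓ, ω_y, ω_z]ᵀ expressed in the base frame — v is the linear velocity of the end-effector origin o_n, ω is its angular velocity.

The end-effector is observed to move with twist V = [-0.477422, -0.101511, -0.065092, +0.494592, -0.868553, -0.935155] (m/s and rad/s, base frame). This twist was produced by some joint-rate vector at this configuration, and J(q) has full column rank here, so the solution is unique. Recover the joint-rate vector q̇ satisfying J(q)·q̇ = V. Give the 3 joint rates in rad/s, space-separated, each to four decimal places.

o_n = [-0.0148, -0.5784, 0.0886]
J₁: ẑ×o_n = [0.5784, -0.0148, 0.0000], ω = ẑ
J2: z=[0.8910, -0.4540, 0.0000] o=[-0.1271, -0.2495, 0.0000] → [-0.0402, -0.0789, -0.2420, 0.8910, -0.4540, 0.0000]
J3: z=[-0.4293, -0.8425, -0.3256] o=[-0.1537, -0.3017, 0.1702] → [-0.0213, -0.0803, 0.2358, -0.4293, -0.8425, -0.3256]
q̇ = J⁺·V = [-0.7460, 0.8350, 0.5810]

-0.7460 0.8350 0.5810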